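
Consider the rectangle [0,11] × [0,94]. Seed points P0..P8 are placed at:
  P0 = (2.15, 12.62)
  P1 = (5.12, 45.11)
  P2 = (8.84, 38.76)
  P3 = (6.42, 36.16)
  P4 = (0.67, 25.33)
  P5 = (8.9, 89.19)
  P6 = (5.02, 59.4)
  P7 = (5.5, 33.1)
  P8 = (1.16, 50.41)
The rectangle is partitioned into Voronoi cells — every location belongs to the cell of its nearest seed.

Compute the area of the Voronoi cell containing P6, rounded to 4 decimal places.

1. box [0,11]×[0,94]: [(0, 0) (11, 0) (11, 94) (0, 94)]
2. ⊥bis P6·P0 via (3.585,36.01): [(0, 36.2299) (11, 35.5551) (11, 94) (0, 94)]  |A|=639.1824
3. ⊥bis P6·P1 via (5.07,52.255): [(0, 52.2195) (11, 52.2965) (11, 94) (0, 94)]  |A|=459.1619
4. ⊥bis P6·P2 via (6.93,49.08): [(0, 52.2195) (11, 52.2965) (11, 94) (0, 94)]  |A|=459.1619
5. ⊥bis P6·P3 via (5.72,47.78): [(0, 52.2195) (11, 52.2965) (11, 94) (0, 94)]  |A|=459.1619
6. ⊥bis P6·P4 via (2.845,42.365): [(0, 52.2195) (11, 52.2965) (11, 94) (0, 94)]  |A|=459.1619
7. ⊥bis P6·P5 via (6.96,74.295): [(0, 75.2015) (0, 52.2195) (11, 52.2965) (11, 73.7688)]  |A|=244.4986
8. ⊥bis P6·P7 via (5.26,46.25): [(0, 75.2015) (0, 52.2195) (11, 52.2965) (11, 73.7688)]  |A|=244.4986
9. ⊥bis P6·P8 via (3.09,54.905): [(0, 75.2015) (0, 56.2317) (9.1947, 52.2839) (11, 52.2965) (11, 73.7688)]  |A|=226.0531
10. canonical 5-gon: [(0, 75.2015) (0, 56.2317) (9.1947, 52.2839) (11, 52.2965) (11, 73.7688)]
11. shoelace: 226.0531

Area of P6's cell: 226.0531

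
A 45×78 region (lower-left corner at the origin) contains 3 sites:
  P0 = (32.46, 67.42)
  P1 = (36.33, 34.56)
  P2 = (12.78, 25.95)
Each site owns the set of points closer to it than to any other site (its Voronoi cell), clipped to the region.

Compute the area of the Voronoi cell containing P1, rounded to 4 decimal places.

Area of P1's cell: 943.2430

1. box [0,45]×[0,78]: [(0, 0) (45, 0) (45, 78) (0, 78)]
2. ⊥bis P1·P0 via (34.395,50.99): [(0, 46.9392) (0, 0) (45, 0) (45, 52.239)]  |A|=2231.5094
3. ⊥bis P1·P2 via (24.555,30.255): [(17.6933, 49.023) (35.6164, 0) (45, 0) (45, 52.239)]  |A|=943.243
4. canonical 4-gon: [(17.6933, 49.023) (35.6164, 0) (45, 0) (45, 52.239)]
5. shoelace: 943.243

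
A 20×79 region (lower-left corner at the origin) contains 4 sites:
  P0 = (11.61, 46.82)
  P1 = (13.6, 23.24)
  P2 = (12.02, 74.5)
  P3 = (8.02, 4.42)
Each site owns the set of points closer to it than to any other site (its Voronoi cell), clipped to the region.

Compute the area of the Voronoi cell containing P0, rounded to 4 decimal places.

1. box [0,20]×[0,79]: [(0, 0) (20, 0) (20, 79) (0, 79)]
2. ⊥bis P0·P1 via (12.605,35.03): [(0, 33.9662) (20, 35.6541) (20, 79) (0, 79)]  |A|=883.7969
3. ⊥bis P0·P2 via (11.815,60.66): [(0, 60.835) (0, 33.9662) (20, 35.6541) (20, 60.5388)]  |A|=517.5346
4. ⊥bis P0·P3 via (9.815,25.62): [(0, 60.835) (0, 33.9662) (20, 35.6541) (20, 60.5388)]  |A|=517.5346
5. canonical 4-gon: [(0, 60.835) (0, 33.9662) (20, 35.6541) (20, 60.5388)]
6. shoelace: 517.5346

Area of P0's cell: 517.5346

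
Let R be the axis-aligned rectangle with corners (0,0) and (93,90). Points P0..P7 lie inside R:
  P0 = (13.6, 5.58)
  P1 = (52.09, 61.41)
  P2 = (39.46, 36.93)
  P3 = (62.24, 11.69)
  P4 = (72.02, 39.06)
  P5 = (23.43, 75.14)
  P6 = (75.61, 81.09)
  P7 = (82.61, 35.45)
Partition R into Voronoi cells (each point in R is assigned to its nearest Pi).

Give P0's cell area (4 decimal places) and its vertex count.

1. box [0,93]×[0,90]: [(0, 0) (93, 0) (93, 90) (0, 90)]
2. ⊥bis P0·P1 via (32.845,33.495): [(0, 56.1388) (0, 0) (81.4297, 0)]  |A|=2285.6839
3. ⊥bis P0·P2 via (26.53,21.255): [(0, 43.1391) (0, 0) (52.2974, 0)]  |A|=1128.0302
4. ⊥bis P0·P3 via (37.92,8.635): [(37.4681, 12.2324) (0, 43.1391) (0, 0) (39.0047, 0)]  |A|=1046.7298
5. ⊥bis P0·P4 via (42.81,22.32): [(37.4681, 12.2324) (0, 43.1391) (0, 0) (39.0047, 0)]  |A|=1046.7298
6. ⊥bis P0·P5 via (18.515,40.36): [(37.4681, 12.2324) (0.2379, 42.9429) (0, 42.9765) (0, 0) (39.0047, 0)]  |A|=1046.7104
7. ⊥bis P0·P6 via (44.605,43.335): [(37.4681, 12.2324) (0.2379, 42.9429) (0, 42.9765) (0, 0) (39.0047, 0)]  |A|=1046.7104
8. ⊥bis P0·P7 via (48.105,20.515): [(37.4681, 12.2324) (0.2379, 42.9429) (0, 42.9765) (0, 0) (39.0047, 0)]  |A|=1046.7104
9. canonical 5-gon: [(37.4681, 12.2324) (0.2379, 42.9429) (0, 42.9765) (0, 0) (39.0047, 0)]
10. shoelace: 1046.7104

Area of P0's cell: 1046.7104 (5 vertices)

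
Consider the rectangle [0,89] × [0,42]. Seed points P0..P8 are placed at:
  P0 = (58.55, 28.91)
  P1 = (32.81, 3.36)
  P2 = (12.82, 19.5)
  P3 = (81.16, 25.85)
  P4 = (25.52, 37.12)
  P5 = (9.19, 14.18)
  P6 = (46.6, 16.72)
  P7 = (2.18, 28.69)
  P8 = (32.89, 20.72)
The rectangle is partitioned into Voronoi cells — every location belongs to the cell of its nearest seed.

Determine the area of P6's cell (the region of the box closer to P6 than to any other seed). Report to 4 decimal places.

1. box [0,89]×[0,42]: [(0, 0) (89, 0) (89, 42) (0, 42)]
2. ⊥bis P6·P0 via (52.575,22.815): [(0, 0) (75.8482, 0) (33.0047, 42) (0, 42)]  |A|=2285.911
3. ⊥bis P6·P1 via (39.705,10.04): [(49.4319, 0) (75.8482, 0) (33.0047, 42) (8.7416, 42)]  |A|=1064.2673
4. ⊥bis P6·P2 via (29.71,18.11): [(29.8804, 20.1808) (49.4319, 0) (75.8482, 0) (33.0047, 42) (31.6761, 42)]  |A|=814.0609
5. ⊥bis P6·P3 via (63.88,21.285): [(29.8804, 20.1808) (49.4319, 0) (69.503, 0) (67.2855, 8.3941) (33.0047, 42) (31.6761, 42)]  |A|=787.4298
6. ⊥bis P6·P4 via (36.06,26.92): [(29.9122, 20.5673) (29.8804, 20.1808) (49.4319, 0) (69.503, 0) (67.2855, 8.3941) (42.0615, 33.1215)]  |A|=662.408
7. ⊥bis P6·P5 via (27.895,15.45): [(29.9122, 20.5673) (29.8804, 20.1808) (49.4319, 0) (69.503, 0) (67.2855, 8.3941) (42.0615, 33.1215)]  |A|=662.408
8. ⊥bis P6·P7 via (24.39,22.705): [(29.9122, 20.5673) (29.8804, 20.1808) (49.4319, 0) (69.503, 0) (67.2855, 8.3941) (42.0615, 33.1215)]  |A|=662.408
9. ⊥bis P6·P8 via (39.745,18.72): [(37.7894, 12.0172) (49.4319, 0) (69.503, 0) (67.2855, 8.3941) (43.5275, 31.6844)]  |A|=540.8262
10. canonical 5-gon: [(37.7894, 12.0172) (49.4319, 0) (69.503, 0) (67.2855, 8.3941) (43.5275, 31.6844)]
11. shoelace: 540.8262

Area of P6's cell: 540.8262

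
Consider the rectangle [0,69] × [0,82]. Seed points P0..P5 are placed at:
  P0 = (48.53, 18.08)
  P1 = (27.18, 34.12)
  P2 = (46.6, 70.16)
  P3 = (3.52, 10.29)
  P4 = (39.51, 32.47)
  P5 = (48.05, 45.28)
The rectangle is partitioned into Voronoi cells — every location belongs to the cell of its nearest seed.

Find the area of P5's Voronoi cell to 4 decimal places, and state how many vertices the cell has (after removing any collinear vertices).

Area of P5's cell: 803.4182 (5 vertices)

1. box [0,69]×[0,82]: [(0, 0) (69, 0) (69, 82) (0, 82)]
2. ⊥bis P5·P0 via (48.29,31.68): [(0, 30.8278) (69, 32.0455) (69, 82) (0, 82)]  |A|=3488.8714
3. ⊥bis P5·P1 via (37.615,39.7): [(41.9633, 31.5684) (69, 32.0455) (69, 82) (14.9955, 82)]  |A|=2037.0694
4. ⊥bis P5·P2 via (47.325,57.72): [(28.5637, 56.6266) (41.9633, 31.5684) (69, 32.0455) (69, 58.9832)]  |A|=886.574
5. ⊥bis P5·P3 via (25.785,27.785): [(28.5637, 56.6266) (41.9633, 31.5684) (69, 32.0455) (69, 58.9832)]  |A|=886.574
6. ⊥bis P5·P4 via (43.78,38.875): [(28.5637, 56.6266) (34.8852, 44.8048) (54.4105, 31.788) (69, 32.0455) (69, 58.9832)]  |A|=803.4182
7. canonical 5-gon: [(28.5637, 56.6266) (34.8852, 44.8048) (54.4105, 31.788) (69, 32.0455) (69, 58.9832)]
8. shoelace: 803.4182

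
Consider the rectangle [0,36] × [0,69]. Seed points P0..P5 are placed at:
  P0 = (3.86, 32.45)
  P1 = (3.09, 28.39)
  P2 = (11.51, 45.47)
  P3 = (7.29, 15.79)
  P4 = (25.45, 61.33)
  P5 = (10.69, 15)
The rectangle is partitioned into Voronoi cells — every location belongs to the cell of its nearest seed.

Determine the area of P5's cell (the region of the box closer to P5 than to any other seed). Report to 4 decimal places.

1. box [0,36]×[0,69]: [(0, 0) (36, 0) (36, 69) (0, 69)]
2. ⊥bis P5·P0 via (7.275,23.725): [(0, 20.8775) (0, 0) (36, 0) (36, 34.9681)]  |A|=1005.2211
3. ⊥bis P5·P1 via (6.89,21.695): [(17.5568, 27.7493) (0, 17.7843) (0, 0) (36, 0) (36, 34.9681)]  |A|=978.0677
4. ⊥bis P5·P2 via (11.1,30.235): [(23.0835, 29.9125) (17.5568, 27.7493) (0, 17.7843) (0, 0) (36, 0) (36, 29.5649)]  |A|=943.1725
5. ⊥bis P5·P3 via (8.99,15.395): [(23.0835, 29.9125) (17.5568, 27.7493) (10.9952, 24.0251) (5.4129, 0) (36, 0) (36, 29.5649)]  |A|=780.3783
6. ⊥bis P5·P4 via (18.07,38.165): [(23.0835, 29.9125) (17.5568, 27.7493) (10.9952, 24.0251) (5.4129, 0) (36, 0) (36, 29.5649)]  |A|=780.3783
7. canonical 6-gon: [(23.0835, 29.9125) (17.5568, 27.7493) (10.9952, 24.0251) (5.4129, 0) (36, 0) (36, 29.5649)]
8. shoelace: 780.3783

Area of P5's cell: 780.3783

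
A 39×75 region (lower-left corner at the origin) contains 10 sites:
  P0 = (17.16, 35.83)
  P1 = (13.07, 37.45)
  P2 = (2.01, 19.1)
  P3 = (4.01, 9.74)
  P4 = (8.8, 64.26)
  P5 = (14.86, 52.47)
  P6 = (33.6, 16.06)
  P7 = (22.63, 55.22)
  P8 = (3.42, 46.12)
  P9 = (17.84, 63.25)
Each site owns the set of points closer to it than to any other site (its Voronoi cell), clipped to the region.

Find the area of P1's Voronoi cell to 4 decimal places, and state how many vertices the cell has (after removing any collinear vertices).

Area of P1's cell: 170.1235 (4 vertices)

1. box [0,39]×[0,75]: [(0, 0) (39, 0) (39, 75) (0, 75)]
2. ⊥bis P1·P0 via (15.115,36.64): [(0, 0) (0.6023, 0) (30.3089, 75) (0, 75)]  |A|=1159.1727
3. ⊥bis P1·P2 via (7.54,28.275): [(0, 32.8195) (10.9804, 26.2014) (30.3089, 75) (0, 75)]  |A|=971.0959
4. ⊥bis P1·P3 via (8.54,23.595): [(0, 32.8195) (10.9804, 26.2014) (30.3089, 75) (0, 75)]  |A|=971.0959
5. ⊥bis P1·P4 via (10.935,50.855): [(0, 49.1134) (0, 32.8195) (10.9804, 26.2014) (21.4059, 52.5227)]  |A|=353.4007
6. ⊥bis P1·P5 via (13.965,44.96): [(0, 46.6243) (0, 32.8195) (10.9804, 26.2014) (18.2101, 44.4541)]  |A|=249.827
7. ⊥bis P1·P6 via (23.335,26.755): [(0, 46.6243) (0, 32.8195) (10.9804, 26.2014) (18.2101, 44.4541)]  |A|=249.827
8. ⊥bis P1·P7 via (17.85,46.335): [(0, 46.6243) (0, 32.8195) (10.9804, 26.2014) (18.2101, 44.4541)]  |A|=249.827
9. ⊥bis P1·P8 via (8.245,41.785): [(11.3749, 45.2687) (0.1233, 32.7452) (10.9804, 26.2014) (18.2101, 44.4541)]  |A|=170.1235
10. ⊥bis P1·P9 via (15.455,50.35): [(11.3749, 45.2687) (0.1233, 32.7452) (10.9804, 26.2014) (18.2101, 44.4541)]  |A|=170.1235
11. canonical 4-gon: [(11.3749, 45.2687) (0.1233, 32.7452) (10.9804, 26.2014) (18.2101, 44.4541)]
12. shoelace: 170.1235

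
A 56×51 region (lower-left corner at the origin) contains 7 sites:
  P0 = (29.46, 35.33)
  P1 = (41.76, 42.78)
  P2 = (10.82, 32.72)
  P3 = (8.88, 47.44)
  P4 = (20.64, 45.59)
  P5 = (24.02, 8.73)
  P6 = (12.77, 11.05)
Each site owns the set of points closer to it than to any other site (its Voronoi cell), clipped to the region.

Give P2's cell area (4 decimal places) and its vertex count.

Area of P2's cell: 360.9703 (6 vertices)

1. box [0,56]×[0,51]: [(0, 0) (56, 0) (56, 51) (0, 51)]
2. ⊥bis P2·P0 via (20.14,34.025): [(0, 0) (24.9042, 0) (17.7631, 51) (0, 51)]  |A|=1088.0178
3. ⊥bis P2·P1 via (26.29,37.75): [(0, 0) (24.9042, 0) (17.7631, 51) (0, 51)]  |A|=1088.0178
4. ⊥bis P2·P3 via (9.85,40.08): [(0, 38.7818) (0, 0) (24.9042, 0) (19.1211, 41.3019)]  |A|=885.0709
5. ⊥bis P2·P4 via (15.73,39.155): [(13.8302, 40.6046) (0, 38.7818) (0, 0) (24.9042, 0) (19.8633, 36.0012)]  |A|=870.7897
6. ⊥bis P2·P5 via (17.42,20.725): [(13.8302, 40.6046) (0, 38.7818) (0, 11.14) (21.6745, 23.066) (19.8633, 36.0012)]  |A|=462.8428
7. ⊥bis P2·P6 via (11.795,21.885): [(13.8302, 40.6046) (0, 38.7818) (0, 20.8236) (21.0402, 22.7169) (21.6745, 23.066) (19.8633, 36.0012)]  |A|=360.9703
8. canonical 6-gon: [(13.8302, 40.6046) (0, 38.7818) (0, 20.8236) (21.0402, 22.7169) (21.6745, 23.066) (19.8633, 36.0012)]
9. shoelace: 360.9703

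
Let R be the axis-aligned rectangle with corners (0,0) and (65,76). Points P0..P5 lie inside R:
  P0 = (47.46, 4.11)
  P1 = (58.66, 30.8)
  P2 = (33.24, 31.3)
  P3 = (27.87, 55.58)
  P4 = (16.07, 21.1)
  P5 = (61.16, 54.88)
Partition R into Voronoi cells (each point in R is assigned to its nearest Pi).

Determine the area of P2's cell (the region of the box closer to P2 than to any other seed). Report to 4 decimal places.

1. box [0,65]×[0,76]: [(0, 0) (65, 0) (65, 76) (0, 76)]
2. ⊥bis P2·P0 via (40.35,17.705): [(0, 0) (6.4963, 0) (65, 30.5966) (65, 76) (0, 76)]  |A|=4044.9931
3. ⊥bis P2·P1 via (45.95,31.05): [(0, 0) (6.4963, 0) (45.743, 20.5255) (46.8341, 76) (0, 76)]  |A|=3103.9551
4. ⊥bis P2·P3 via (30.555,43.44): [(0, 36.6822) (0, 0) (6.4963, 0) (45.743, 20.5255) (46.262, 46.9139)]  |A|=1513.3826
5. ⊥bis P2·P4 via (24.655,26.2): [(16.2879, 40.2846) (32.2256, 13.4561) (45.743, 20.5255) (46.262, 46.9139)]  |A|=631.4245
6. ⊥bis P2·P5 via (47.2,43.09): [(44.3312, 46.4869) (16.2879, 40.2846) (32.2256, 13.4561) (45.743, 20.5255) (46.2099, 44.2624)]  |A|=628.8757
7. canonical 5-gon: [(44.3312, 46.4869) (16.2879, 40.2846) (32.2256, 13.4561) (45.743, 20.5255) (46.2099, 44.2624)]
8. shoelace: 628.8757

Area of P2's cell: 628.8757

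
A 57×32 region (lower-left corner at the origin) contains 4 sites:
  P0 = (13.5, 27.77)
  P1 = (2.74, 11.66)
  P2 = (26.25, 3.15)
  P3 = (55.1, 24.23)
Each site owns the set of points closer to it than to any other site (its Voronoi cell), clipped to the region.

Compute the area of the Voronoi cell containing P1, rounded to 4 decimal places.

Area of P1's cell: 293.7415

1. box [0,57]×[0,32]: [(0, 0) (57, 0) (57, 32) (0, 32)]
2. ⊥bis P1·P0 via (8.12,19.715): [(0, 25.1384) (0, 0) (37.6375, 0)]  |A|=473.0739
3. ⊥bis P1·P2 via (14.495,7.405): [(16.8422, 13.8894) (0, 25.1384) (0, 0) (11.8146, 0)]  |A|=293.7415
4. ⊥bis P1·P3 via (28.92,17.945): [(16.8422, 13.8894) (0, 25.1384) (0, 0) (11.8146, 0)]  |A|=293.7415
5. canonical 4-gon: [(16.8422, 13.8894) (0, 25.1384) (0, 0) (11.8146, 0)]
6. shoelace: 293.7415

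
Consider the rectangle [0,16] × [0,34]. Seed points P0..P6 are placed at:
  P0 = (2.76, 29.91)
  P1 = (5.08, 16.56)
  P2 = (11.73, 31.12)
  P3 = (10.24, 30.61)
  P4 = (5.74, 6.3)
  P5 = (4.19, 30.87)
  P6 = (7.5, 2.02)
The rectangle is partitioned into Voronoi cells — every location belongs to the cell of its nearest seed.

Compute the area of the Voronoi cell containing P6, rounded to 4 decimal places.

Area of P6's cell: 75.6396

1. box [0,16]×[0,34]: [(0, 0) (16, 0) (16, 34) (0, 34)]
2. ⊥bis P6·P0 via (5.13,15.965): [(0, 15.0931) (0, 0) (16, 0) (16, 17.8124)]  |A|=263.2443
3. ⊥bis P6·P1 via (6.29,9.29): [(0, 8.2431) (0, 0) (16, 0) (16, 10.9061)]  |A|=153.1937
4. ⊥bis P6·P2 via (9.615,16.57): [(0, 8.2431) (0, 0) (16, 0) (16, 10.9061)]  |A|=153.1937
5. ⊥bis P6·P3 via (8.87,16.315): [(0, 8.2431) (0, 0) (16, 0) (16, 10.9061)]  |A|=153.1937
6. ⊥bis P6·P4 via (6.62,4.16): [(0, 1.4378) (0, 0) (16, 0) (16, 8.0172)]  |A|=75.6396
7. ⊥bis P6·P5 via (5.845,16.445): [(0, 1.4378) (0, 0) (16, 0) (16, 8.0172)]  |A|=75.6396
8. canonical 4-gon: [(0, 1.4378) (0, 0) (16, 0) (16, 8.0172)]
9. shoelace: 75.6396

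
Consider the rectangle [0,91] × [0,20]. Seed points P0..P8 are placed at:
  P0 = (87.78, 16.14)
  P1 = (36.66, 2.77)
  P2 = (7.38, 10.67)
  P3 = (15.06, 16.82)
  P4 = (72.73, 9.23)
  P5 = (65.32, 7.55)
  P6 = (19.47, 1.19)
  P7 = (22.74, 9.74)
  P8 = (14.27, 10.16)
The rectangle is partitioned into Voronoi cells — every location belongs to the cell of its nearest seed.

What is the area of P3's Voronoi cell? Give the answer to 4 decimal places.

1. box [0,91]×[0,20]: [(0, 0) (91, 0) (91, 20) (0, 20)]
2. ⊥bis P3·P0 via (51.42,16.48): [(0, 0) (51.2659, 0) (51.4529, 20) (0, 20)]  |A|=1027.1881
3. ⊥bis P3·P1 via (25.86,9.795): [(0, 0) (19.4887, 0) (32.498, 20) (0, 20)]  |A|=519.8669
4. ⊥bis P3·P2 via (11.22,13.745): [(20.7159, 1.8867) (32.498, 20) (6.2111, 20)]  |A|=238.0713
5. ⊥bis P3·P4 via (43.895,13.025): [(20.7159, 1.8867) (32.498, 20) (6.2111, 20)]  |A|=238.0713
6. ⊥bis P3·P5 via (40.19,12.185): [(20.7159, 1.8867) (32.498, 20) (6.2111, 20)]  |A|=238.0713
7. ⊥bis P3·P6 via (17.265,9.005): [(15.4302, 8.4873) (27.1626, 11.7976) (32.498, 20) (6.2111, 20)]  |A|=190.602
8. ⊥bis P3·P7 via (18.9,13.28): [(14.9893, 9.0379) (25.095, 20) (6.2111, 20)]  |A|=103.5033
9. ⊥bis P3·P8 via (14.665,13.49): [(11.0841, 13.9148) (18.6571, 13.0165) (25.095, 20) (6.2111, 20)]  |A|=86.7912
10. canonical 4-gon: [(11.0841, 13.9148) (18.6571, 13.0165) (25.095, 20) (6.2111, 20)]
11. shoelace: 86.7912

Area of P3's cell: 86.7912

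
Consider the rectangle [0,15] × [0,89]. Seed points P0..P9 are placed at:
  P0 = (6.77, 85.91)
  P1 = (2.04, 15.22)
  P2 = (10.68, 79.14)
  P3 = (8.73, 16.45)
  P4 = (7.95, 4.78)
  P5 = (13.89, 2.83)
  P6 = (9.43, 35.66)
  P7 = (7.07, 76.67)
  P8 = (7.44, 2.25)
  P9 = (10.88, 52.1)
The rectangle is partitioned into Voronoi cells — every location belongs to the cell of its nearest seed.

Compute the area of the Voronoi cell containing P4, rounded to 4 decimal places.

1. box [0,15]×[0,89]: [(0, 0) (15, 0) (15, 89) (0, 89)]
2. ⊥bis P4·P0 via (7.36,45.345): [(0, 45.238) (0, 0) (15, 0) (15, 45.4561)]  |A|=680.2055
3. ⊥bis P4·P1 via (4.995,10): [(0, 7.1724) (0, 0) (15, 0) (15, 15.6637)]  |A|=171.2709
4. ⊥bis P4·P2 via (9.315,41.96): [(0, 7.1724) (0, 0) (15, 0) (15, 15.6637)]  |A|=171.2709
5. ⊥bis P4·P3 via (8.34,10.615): [(6.3199, 10.75) (0, 7.1724) (0, 0) (15, 0) (15, 10.1699)]  |A|=147.4272
6. ⊥bis P4·P5 via (10.92,3.805): [(13.0522, 10.3) (6.3199, 10.75) (0, 7.1724) (0, 0) (9.6709, 0)]  |A|=110.0777
7. ⊥bis P4·P6 via (8.69,20.22): [(13.0522, 10.3) (6.3199, 10.75) (0, 7.1724) (0, 0) (9.6709, 0)]  |A|=110.0777
8. ⊥bis P4·P7 via (7.51,40.725): [(13.0522, 10.3) (6.3199, 10.75) (0, 7.1724) (0, 0) (9.6709, 0)]  |A|=110.0777
9. ⊥bis P4·P8 via (7.695,3.515): [(10.6305, 2.9233) (13.0522, 10.3) (6.3199, 10.75) (0, 7.1724) (0, 5.0662)]  |A|=69.0145
10. ⊥bis P4·P9 via (9.415,28.44): [(10.6305, 2.9233) (13.0522, 10.3) (6.3199, 10.75) (0, 7.1724) (0, 5.0662)]  |A|=69.0145
11. canonical 5-gon: [(10.6305, 2.9233) (13.0522, 10.3) (6.3199, 10.75) (0, 7.1724) (0, 5.0662)]
12. shoelace: 69.0145

Area of P4's cell: 69.0145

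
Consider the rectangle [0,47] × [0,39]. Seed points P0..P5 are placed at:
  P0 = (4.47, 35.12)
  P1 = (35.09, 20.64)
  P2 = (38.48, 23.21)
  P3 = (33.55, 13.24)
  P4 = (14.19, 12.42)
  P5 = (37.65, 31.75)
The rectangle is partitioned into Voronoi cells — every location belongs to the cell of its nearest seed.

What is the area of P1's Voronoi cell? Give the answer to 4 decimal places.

Area of P1's cell: 155.3949

1. box [0,47]×[0,39]: [(0, 0) (47, 0) (47, 39) (0, 39)]
2. ⊥bis P1·P0 via (19.78,27.88): [(6.5957, 0) (47, 0) (47, 39) (25.0386, 39)]  |A|=1216.1311
3. ⊥bis P1·P2 via (36.785,21.925): [(24.5782, 38.0265) (6.5957, 0) (47, 0) (47, 8.4507)]  |A|=862.9575
4. ⊥bis P1·P3 via (34.32,16.94): [(41.7339, 15.3971) (24.5782, 38.0265) (16.3728, 20.675)]  |A|=241.6809
5. ⊥bis P1·P4 via (24.64,16.53): [(23.6014, 19.1706) (41.7339, 15.3971) (24.5782, 38.0265) (19.9962, 28.3372)]  |A|=211.2616
6. ⊥bis P1·P5 via (36.37,26.195): [(23.6014, 19.1706) (41.7339, 15.3971) (32.9505, 26.9829) (20.6916, 29.8077) (19.9962, 28.3372)]  |A|=155.3949
7. canonical 5-gon: [(23.6014, 19.1706) (41.7339, 15.3971) (32.9505, 26.9829) (20.6916, 29.8077) (19.9962, 28.3372)]
8. shoelace: 155.3949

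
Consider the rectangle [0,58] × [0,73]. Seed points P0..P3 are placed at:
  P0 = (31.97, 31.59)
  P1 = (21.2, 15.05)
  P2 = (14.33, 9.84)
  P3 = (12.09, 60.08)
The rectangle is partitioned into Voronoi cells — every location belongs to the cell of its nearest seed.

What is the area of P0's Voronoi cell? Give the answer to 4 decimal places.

Area of P0's cell: 1717.4871

1. box [0,58]×[0,73]: [(0, 0) (58, 0) (58, 73) (0, 73)]
2. ⊥bis P0·P1 via (26.585,23.32): [(0, 40.6308) (58, 2.8642) (58, 73) (0, 73)]  |A|=2972.6464
3. ⊥bis P0·P2 via (23.15,20.715): [(0, 40.6308) (58, 2.8642) (58, 73) (0, 73)]  |A|=2972.6464
4. ⊥bis P0·P3 via (22.03,45.835): [(7.5378, 35.7225) (58, 2.8642) (58, 70.9345)]  |A|=1717.4871
5. canonical 3-gon: [(7.5378, 35.7225) (58, 2.8642) (58, 70.9345)]
6. shoelace: 1717.4871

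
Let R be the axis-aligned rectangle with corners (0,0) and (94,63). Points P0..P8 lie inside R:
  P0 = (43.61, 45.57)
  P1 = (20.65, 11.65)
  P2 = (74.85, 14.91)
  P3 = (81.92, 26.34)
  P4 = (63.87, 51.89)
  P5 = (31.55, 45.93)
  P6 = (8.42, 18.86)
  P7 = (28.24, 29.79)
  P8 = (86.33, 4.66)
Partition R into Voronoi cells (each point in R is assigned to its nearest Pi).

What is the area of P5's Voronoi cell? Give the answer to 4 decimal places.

Area of P5's cell: 839.1623

1. box [0,94]×[0,63]: [(0, 0) (94, 0) (94, 63) (0, 63)]
2. ⊥bis P5·P0 via (37.58,45.75): [(0, 0) (36.2143, 0) (38.0949, 63) (0, 63)]  |A|=2340.7415
3. ⊥bis P5·P1 via (26.1,28.79): [(0, 37.089) (36.9706, 25.3335) (38.0949, 63) (0, 63)]  |A|=1196.4232
4. ⊥bis P5·P2 via (53.2,30.42): [(0, 37.089) (36.9706, 25.3335) (38.0949, 63) (0, 63)]  |A|=1196.4232
5. ⊥bis P5·P3 via (56.735,36.135): [(0, 37.089) (36.9706, 25.3335) (38.0949, 63) (0, 63)]  |A|=1196.4232
6. ⊥bis P5·P4 via (47.71,48.91): [(0, 37.089) (36.9706, 25.3335) (38.0949, 63) (0, 63)]  |A|=1196.4232
7. ⊥bis P5·P6 via (19.985,32.395): [(0, 49.4712) (23.0804, 29.7501) (36.9706, 25.3335) (38.0949, 63) (0, 63)]  |A|=1053.5302
8. ⊥bis P5·P7 via (29.895,37.86): [(0, 49.4712) (8.4394, 42.2601) (37.2992, 36.3416) (38.0949, 63) (0, 63)]  |A|=839.1623
9. ⊥bis P5·P8 via (58.94,25.295): [(0, 49.4712) (8.4394, 42.2601) (37.2992, 36.3416) (38.0949, 63) (0, 63)]  |A|=839.1623
10. canonical 5-gon: [(0, 49.4712) (8.4394, 42.2601) (37.2992, 36.3416) (38.0949, 63) (0, 63)]
11. shoelace: 839.1623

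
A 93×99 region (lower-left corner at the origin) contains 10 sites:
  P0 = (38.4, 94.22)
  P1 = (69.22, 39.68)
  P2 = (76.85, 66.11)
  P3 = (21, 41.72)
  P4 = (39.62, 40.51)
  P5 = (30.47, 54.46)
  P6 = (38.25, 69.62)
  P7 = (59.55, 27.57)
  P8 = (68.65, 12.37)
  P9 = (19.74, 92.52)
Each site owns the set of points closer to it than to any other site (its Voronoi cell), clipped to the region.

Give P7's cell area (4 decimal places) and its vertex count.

1. box [0,93]×[0,99]: [(0, 0) (93, 0) (93, 99) (0, 99)]
2. ⊥bis P7·P0 via (48.975,60.895): [(0, 45.3538) (0, 0) (93, 0) (93, 74.8654)]  |A|=5590.1937
3. ⊥bis P7·P1 via (64.385,33.625): [(35.5637, 56.6392) (0, 45.3538) (0, 0) (93, 0) (93, 10.7755)]  |A|=3749.6506
4. ⊥bis P7·P2 via (68.2,46.84): [(35.5637, 56.6392) (0, 45.3538) (0, 0) (93, 0) (93, 10.7755)]  |A|=3749.6506
5. ⊥bis P7·P3 via (40.275,34.645): [(45.4503, 48.7446) (27.5584, 0) (93, 0) (93, 10.7755)]  |A|=1851.1495
6. ⊥bis P7·P4 via (49.585,34.04): [(54.4608, 41.5496) (27.6554, 0.2643) (27.5584, 0) (93, 0) (93, 10.7755)]  |A|=1568.7177
7. ⊥bis P7·P5 via (45.01,41.015): [(54.4608, 41.5496) (27.6554, 0.2643) (27.5584, 0) (93, 0) (93, 10.7755)]  |A|=1568.7177
8. ⊥bis P7·P6 via (48.9,48.595): [(54.4608, 41.5496) (27.6554, 0.2643) (27.5584, 0) (93, 0) (93, 10.7755)]  |A|=1568.7177
9. ⊥bis P7·P8 via (64.1,19.97): [(74.036, 25.9185) (54.4608, 41.5496) (27.6554, 0.2643) (27.5584, 0) (30.7435, 0)]  |A|=659.7457
10. ⊥bis P7·P9 via (39.645,60.045): [(74.036, 25.9185) (54.4608, 41.5496) (27.6554, 0.2643) (27.5584, 0) (30.7435, 0)]  |A|=659.7457
11. canonical 5-gon: [(74.036, 25.9185) (54.4608, 41.5496) (27.6554, 0.2643) (27.5584, 0) (30.7435, 0)]
12. shoelace: 659.7457

Area of P7's cell: 659.7457 (5 vertices)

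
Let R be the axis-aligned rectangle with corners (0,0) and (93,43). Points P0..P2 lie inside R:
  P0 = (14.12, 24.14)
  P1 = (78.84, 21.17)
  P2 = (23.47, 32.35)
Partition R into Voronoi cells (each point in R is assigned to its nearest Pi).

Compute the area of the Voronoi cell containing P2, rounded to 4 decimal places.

1. box [0,93]×[0,43]: [(0, 0) (93, 0) (93, 43) (0, 43)]
2. ⊥bis P2·P0 via (18.795,28.245): [(43.5962, 0) (93, 0) (93, 43) (5.839, 43)]  |A|=2936.1426
3. ⊥bis P2·P1 via (51.155,26.76): [(43.5962, 0) (45.7518, 0) (54.4341, 43) (5.839, 43)]  |A|=1091.1386
4. canonical 4-gon: [(43.5962, 0) (45.7518, 0) (54.4341, 43) (5.839, 43)]
5. shoelace: 1091.1386

Area of P2's cell: 1091.1386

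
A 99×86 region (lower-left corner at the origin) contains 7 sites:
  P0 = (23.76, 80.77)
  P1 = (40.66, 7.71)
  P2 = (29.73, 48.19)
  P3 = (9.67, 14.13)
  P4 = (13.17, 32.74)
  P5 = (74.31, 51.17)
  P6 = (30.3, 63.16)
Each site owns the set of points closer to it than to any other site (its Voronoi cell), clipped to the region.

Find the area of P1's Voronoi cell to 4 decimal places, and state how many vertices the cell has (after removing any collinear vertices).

Area of P1's cell: 1482.6914 (5 vertices)

1. box [0,99]×[0,86]: [(0, 0) (99, 0) (99, 86) (0, 86)]
2. ⊥bis P1·P0 via (32.21,44.24): [(0, 36.7893) (0, 0) (99, 0) (99, 59.6896)]  |A|=4775.7072
3. ⊥bis P1·P2 via (35.195,27.95): [(0, 18.447) (0, 0) (99, 0) (99, 45.178)]  |A|=3149.4366
4. ⊥bis P1·P3 via (25.165,10.92): [(28.3077, 26.0904) (22.9028, 0) (99, 0) (99, 45.178)]  |A|=2589.5691
5. ⊥bis P1·P4 via (26.915,20.225): [(33.5424, 27.5038) (27.145, 20.4776) (22.9028, 0) (99, 0) (99, 45.178)]  |A|=2575.7003
6. ⊥bis P1·P5 via (57.485,29.44): [(53.1485, 32.7976) (33.5424, 27.5038) (27.145, 20.4776) (22.9028, 0) (95.5077, 0)]  |A|=1482.6914
7. ⊥bis P1·P6 via (35.48,35.435): [(53.1485, 32.7976) (33.5424, 27.5038) (27.145, 20.4776) (22.9028, 0) (95.5077, 0)]  |A|=1482.6914
8. canonical 5-gon: [(53.1485, 32.7976) (33.5424, 27.5038) (27.145, 20.4776) (22.9028, 0) (95.5077, 0)]
9. shoelace: 1482.6914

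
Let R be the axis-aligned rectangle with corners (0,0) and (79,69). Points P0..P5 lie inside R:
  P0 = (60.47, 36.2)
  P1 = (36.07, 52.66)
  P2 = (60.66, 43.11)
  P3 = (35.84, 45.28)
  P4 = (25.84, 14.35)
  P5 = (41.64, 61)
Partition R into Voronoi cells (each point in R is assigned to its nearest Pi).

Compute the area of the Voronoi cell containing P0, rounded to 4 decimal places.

1. box [0,79]×[0,69]: [(0, 0) (79, 0) (79, 69) (0, 69)]
2. ⊥bis P0·P1 via (48.27,44.43): [(18.298, 0) (79, 0) (79, 69) (64.8447, 69)]  |A|=2582.5789
3. ⊥bis P0·P2 via (60.565,39.655): [(45.3314, 40.0739) (18.298, 0) (79, 0) (79, 39.1481)]  |A|=1875.3138
4. ⊥bis P0·P3 via (48.155,40.74): [(47.8836, 40.0037) (33.136, 0) (79, 0) (79, 39.1481)]  |A|=1526.4406
5. ⊥bis P0·P4 via (43.155,25.275): [(47.8836, 40.0037) (42.7124, 25.9765) (59.1024, 0) (79, 0) (79, 39.1481)]  |A|=1189.1812
6. ⊥bis P0·P5 via (51.055,48.6): [(47.8836, 40.0037) (42.7124, 25.9765) (59.1024, 0) (79, 0) (79, 39.1481)]  |A|=1189.1812
7. canonical 5-gon: [(47.8836, 40.0037) (42.7124, 25.9765) (59.1024, 0) (79, 0) (79, 39.1481)]
8. shoelace: 1189.1812

Area of P0's cell: 1189.1812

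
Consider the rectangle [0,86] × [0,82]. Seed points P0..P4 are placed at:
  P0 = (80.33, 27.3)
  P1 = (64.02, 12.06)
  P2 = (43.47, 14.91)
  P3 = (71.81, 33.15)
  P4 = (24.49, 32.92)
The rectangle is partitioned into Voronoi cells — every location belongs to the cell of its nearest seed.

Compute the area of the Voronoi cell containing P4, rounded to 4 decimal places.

1. box [0,86]×[0,82]: [(0, 0) (86, 0) (86, 82) (0, 82)]
2. ⊥bis P4·P0 via (52.41,30.11): [(0, 0) (49.3796, 0) (57.6325, 82) (0, 82)]  |A|=4387.4937
3. ⊥bis P4·P1 via (44.255,22.49): [(0, 0) (32.387, 0) (53.3842, 39.7901) (57.6325, 82) (0, 82)]  |A|=4049.426
4. ⊥bis P4·P2 via (33.98,23.915): [(0, 0) (11.2872, 0) (53.8992, 44.9071) (57.6325, 82) (0, 82)]  |A|=3532.185
5. ⊥bis P4·P3 via (48.15,33.035): [(0, 0) (11.2872, 0) (48.1219, 38.8186) (47.912, 82) (0, 82)]  |A|=3226.5288
6. canonical 5-gon: [(0, 0) (11.2872, 0) (48.1219, 38.8186) (47.912, 82) (0, 82)]
7. shoelace: 3226.5288

Area of P4's cell: 3226.5288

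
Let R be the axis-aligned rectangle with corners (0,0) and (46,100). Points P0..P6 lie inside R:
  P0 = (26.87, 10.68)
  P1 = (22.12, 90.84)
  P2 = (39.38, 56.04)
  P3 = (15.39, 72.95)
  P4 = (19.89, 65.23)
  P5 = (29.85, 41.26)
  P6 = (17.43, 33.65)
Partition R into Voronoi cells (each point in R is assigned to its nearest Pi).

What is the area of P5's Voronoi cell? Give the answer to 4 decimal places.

Area of P5's cell: 531.4238

1. box [0,46]×[0,100]: [(0, 0) (46, 0) (46, 100) (0, 100)]
2. ⊥bis P5·P0 via (28.36,25.97): [(0, 28.7337) (46, 24.251) (46, 100) (0, 100)]  |A|=3381.3529
3. ⊥bis P5·P1 via (25.985,66.05): [(0, 61.9987) (0, 28.7337) (46, 24.251) (46, 69.1705)]  |A|=1798.2449
4. ⊥bis P5·P2 via (34.615,48.65): [(11.2036, 63.7454) (0, 61.9987) (0, 28.7337) (46, 24.251) (46, 41.3091)]  |A|=1313.5056
5. ⊥bis P5·P3 via (22.62,57.105): [(21.9654, 56.8063) (0, 46.7836) (0, 28.7337) (46, 24.251) (46, 41.3091)]  |A|=1098.132
6. ⊥bis P5·P4 via (24.87,53.245): [(26.4624, 53.9067) (0, 42.911) (0, 28.7337) (46, 24.251) (46, 41.3091)]  |A|=992.5112
7. ⊥bis P5·P6 via (23.64,37.455): [(26.4624, 53.9067) (16.1781, 49.6333) (30.8242, 25.7299) (46, 24.251) (46, 41.3091)]  |A|=531.4238
8. canonical 5-gon: [(26.4624, 53.9067) (16.1781, 49.6333) (30.8242, 25.7299) (46, 24.251) (46, 41.3091)]
9. shoelace: 531.4238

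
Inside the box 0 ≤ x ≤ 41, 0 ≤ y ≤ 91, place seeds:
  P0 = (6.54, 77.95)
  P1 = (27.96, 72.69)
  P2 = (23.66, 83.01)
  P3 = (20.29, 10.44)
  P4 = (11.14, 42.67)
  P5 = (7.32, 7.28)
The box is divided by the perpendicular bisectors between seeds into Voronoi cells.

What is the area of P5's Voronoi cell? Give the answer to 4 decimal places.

Area of P5's cell: 327.2815

1. box [0,41]×[0,91]: [(0, 0) (41, 0) (41, 91) (0, 91)]
2. ⊥bis P5·P0 via (6.93,42.615): [(0, 42.5385) (0, 0) (41, 0) (41, 42.991)]  |A|=1753.3558
3. ⊥bis P5·P1 via (17.64,39.985): [(9.225, 42.6403) (0, 42.5385) (0, 0) (41, 0) (41, 32.6138)]  |A|=1588.4875
4. ⊥bis P5·P2 via (15.49,45.145): [(9.225, 42.6403) (0, 42.5385) (0, 0) (41, 0) (41, 32.6138)]  |A|=1588.4875
5. ⊥bis P5·P3 via (13.805,8.86): [(5.5846, 42.6002) (0, 42.5385) (0, 0) (15.9636, 0)]  |A|=458.8066
6. ⊥bis P5·P4 via (9.23,24.975): [(9.8963, 24.9031) (0, 25.9713) (0, 0) (15.9636, 0)]  |A|=327.2815
7. canonical 4-gon: [(9.8963, 24.9031) (0, 25.9713) (0, 0) (15.9636, 0)]
8. shoelace: 327.2815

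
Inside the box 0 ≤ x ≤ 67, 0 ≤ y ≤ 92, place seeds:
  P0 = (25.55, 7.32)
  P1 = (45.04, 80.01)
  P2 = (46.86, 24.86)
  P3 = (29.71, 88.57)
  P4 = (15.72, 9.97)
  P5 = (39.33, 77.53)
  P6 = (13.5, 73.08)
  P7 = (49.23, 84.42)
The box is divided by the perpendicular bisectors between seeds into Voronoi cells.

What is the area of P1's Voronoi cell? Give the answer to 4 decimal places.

1. box [0,67]×[0,92]: [(0, 0) (67, 0) (67, 92) (0, 92)]
2. ⊥bis P1·P0 via (35.295,43.665): [(0, 53.1285) (67, 35.1641) (67, 92) (0, 92)]  |A|=3206.199
3. ⊥bis P1·P2 via (45.95,52.435): [(0, 53.1285) (7.3387, 51.1608) (67, 53.1297) (67, 92) (0, 92)]  |A|=2670.274
4. ⊥bis P1·P3 via (37.375,84.29): [(19.0928, 51.5487) (67, 53.1297) (67, 92) (41.6801, 92)]  |A|=1443.1947
5. ⊥bis P1·P4 via (30.38,44.99): [(19.0928, 51.5487) (67, 53.1297) (67, 92) (41.6801, 92)]  |A|=1443.1947
6. ⊥bis P1·P5 via (42.185,78.77): [(38.732, 86.7202) (53.5145, 52.6846) (67, 53.1297) (67, 92) (41.6801, 92)]  |A|=849.0167
7. ⊥bis P1·P6 via (29.27,76.545): [(38.732, 86.7202) (53.5145, 52.6846) (67, 53.1297) (67, 92) (41.6801, 92)]  |A|=849.0167
8. ⊥bis P1·P7 via (47.135,82.215): [(40.0011, 88.993) (38.732, 86.7202) (53.5145, 52.6846) (67, 53.1297) (67, 63.341)]  |A|=424.0677
9. canonical 5-gon: [(40.0011, 88.993) (38.732, 86.7202) (53.5145, 52.6846) (67, 53.1297) (67, 63.341)]
10. shoelace: 424.0677

Area of P1's cell: 424.0677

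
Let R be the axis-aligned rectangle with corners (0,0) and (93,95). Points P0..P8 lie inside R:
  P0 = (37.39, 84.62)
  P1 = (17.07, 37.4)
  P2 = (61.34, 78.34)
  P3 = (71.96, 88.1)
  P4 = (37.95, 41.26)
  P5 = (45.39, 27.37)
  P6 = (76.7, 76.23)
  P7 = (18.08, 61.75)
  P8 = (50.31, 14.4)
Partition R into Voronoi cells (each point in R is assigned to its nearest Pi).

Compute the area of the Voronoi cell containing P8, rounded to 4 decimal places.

1. box [0,93]×[0,95]: [(0, 0) (93, 0) (93, 95) (0, 95)]
2. ⊥bis P8·P0 via (43.85,49.51): [(0, 41.4419) (0, 0) (93, 0) (93, 58.5533)]  |A|=4649.7751
3. ⊥bis P8·P1 via (33.69,25.9): [(50.9277, 50.8123) (15.7688, 0) (93, 0) (93, 58.5533)]  |A|=3193.8797
4. ⊥bis P8·P2 via (55.825,46.37): [(48.7039, 47.5984) (15.7688, 0) (93, 0) (93, 39.9571)]  |A|=2723.0121
5. ⊥bis P8·P3 via (61.135,51.25): [(48.7039, 47.5984) (15.7688, 0) (93, 0) (93, 39.9571)]  |A|=2723.0121
6. ⊥bis P8·P4 via (44.13,27.83): [(76.6232, 42.7822) (30.7723, 21.6833) (15.7688, 0) (93, 0) (93, 39.9571)]  |A|=2318.0647
7. ⊥bis P8·P5 via (47.85,20.885): [(23.9456, 11.8172) (15.7688, 0) (93, 0) (93, 38.0121)]  |A|=1768.7776
8. ⊥bis P8·P6 via (63.505,45.315): [(86.4429, 35.5247) (23.9456, 11.8172) (15.7688, 0) (93, 0) (93, 32.7261)]  |A|=1751.4473
9. ⊥bis P8·P7 via (34.195,38.075): [(86.4429, 35.5247) (23.9456, 11.8172) (15.7688, 0) (93, 0) (93, 32.7261)]  |A|=1751.4473
10. canonical 5-gon: [(86.4429, 35.5247) (23.9456, 11.8172) (15.7688, 0) (93, 0) (93, 32.7261)]
11. shoelace: 1751.4473

Area of P8's cell: 1751.4473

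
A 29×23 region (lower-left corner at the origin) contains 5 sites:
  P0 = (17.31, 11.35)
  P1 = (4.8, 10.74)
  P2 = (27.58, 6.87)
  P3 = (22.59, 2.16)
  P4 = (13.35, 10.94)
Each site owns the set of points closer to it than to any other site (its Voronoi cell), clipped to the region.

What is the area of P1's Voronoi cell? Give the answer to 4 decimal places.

Area of P1's cell: 208.3699

1. box [0,29]×[0,23]: [(0, 0) (29, 0) (29, 23) (0, 23)]
2. ⊥bis P1·P0 via (11.055,11.045): [(0, 0) (11.5936, 0) (10.4721, 23) (0, 23)]  |A|=253.7547
3. ⊥bis P1·P2 via (16.19,8.805): [(0, 0) (11.5936, 0) (10.4721, 23) (0, 23)]  |A|=253.7547
4. ⊥bis P1·P3 via (13.695,6.45): [(0, 0) (10.5842, 0) (11.5009, 1.9007) (10.4721, 23) (0, 23)]  |A|=252.7955
5. ⊥bis P1·P4 via (9.075,10.84): [(0, 0) (9.3286, 0) (8.7906, 23) (0, 23)]  |A|=208.3699
6. canonical 4-gon: [(0, 0) (9.3286, 0) (8.7906, 23) (0, 23)]
7. shoelace: 208.3699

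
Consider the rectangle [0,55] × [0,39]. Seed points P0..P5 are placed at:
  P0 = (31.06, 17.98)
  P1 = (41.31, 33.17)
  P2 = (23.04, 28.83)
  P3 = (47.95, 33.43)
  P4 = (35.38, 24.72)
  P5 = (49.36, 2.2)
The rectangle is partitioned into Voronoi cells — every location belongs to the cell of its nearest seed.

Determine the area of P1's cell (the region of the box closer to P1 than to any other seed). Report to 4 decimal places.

Area of P1's cell: 133.5122

1. box [0,55]×[0,39]: [(0, 0) (55, 0) (55, 39) (0, 39)]
2. ⊥bis P1·P0 via (36.185,25.575): [(55, 12.8789) (55, 39) (16.2898, 39)]  |A|=505.5764
3. ⊥bis P1·P2 via (32.175,31): [(32.9442, 27.7618) (55, 12.8789) (55, 39) (30.2746, 39)]  |A|=426.9946
4. ⊥bis P1·P3 via (44.63,33.3): [(32.9442, 27.7618) (45.1699, 19.5121) (44.4068, 39) (30.2746, 39)]  |A|=195.3885
5. ⊥bis P1·P4 via (38.345,28.945): [(31.5265, 33.7301) (44.9829, 24.2867) (44.4068, 39) (30.2746, 39)]  |A|=133.5122
6. ⊥bis P1·P5 via (45.335,17.685): [(31.5265, 33.7301) (44.9829, 24.2867) (44.4068, 39) (30.2746, 39)]  |A|=133.5122
7. canonical 4-gon: [(31.5265, 33.7301) (44.9829, 24.2867) (44.4068, 39) (30.2746, 39)]
8. shoelace: 133.5122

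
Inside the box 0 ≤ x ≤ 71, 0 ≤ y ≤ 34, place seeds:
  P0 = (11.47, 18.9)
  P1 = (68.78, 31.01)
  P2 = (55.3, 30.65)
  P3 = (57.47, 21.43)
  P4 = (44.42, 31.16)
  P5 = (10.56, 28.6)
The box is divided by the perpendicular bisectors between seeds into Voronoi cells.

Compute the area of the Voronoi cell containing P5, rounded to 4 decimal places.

Area of P5's cell: 274.8792

1. box [0,71]×[0,34]: [(0, 0) (71, 0) (71, 34) (0, 34)]
2. ⊥bis P5·P0 via (11.015,23.75): [(0, 22.7166) (71, 29.3775) (71, 34) (0, 34)]  |A|=564.6597
3. ⊥bis P5·P1 via (39.67,29.805): [(0, 22.7166) (39.8088, 26.4513) (39.4963, 34) (0, 34)]  |A|=373.6623
4. ⊥bis P5·P2 via (32.93,29.625): [(0, 22.7166) (33.1042, 25.8223) (32.7295, 34) (0, 34)]  |A|=320.59
5. ⊥bis P5·P3 via (34.015,25.015): [(0, 22.7166) (33.1042, 25.8223) (32.7295, 34) (0, 34)]  |A|=320.59
6. ⊥bis P5·P4 via (27.49,29.88): [(0, 22.7166) (27.8342, 25.3279) (27.1785, 34) (0, 34)]  |A|=274.8792
7. canonical 4-gon: [(0, 22.7166) (27.8342, 25.3279) (27.1785, 34) (0, 34)]
8. shoelace: 274.8792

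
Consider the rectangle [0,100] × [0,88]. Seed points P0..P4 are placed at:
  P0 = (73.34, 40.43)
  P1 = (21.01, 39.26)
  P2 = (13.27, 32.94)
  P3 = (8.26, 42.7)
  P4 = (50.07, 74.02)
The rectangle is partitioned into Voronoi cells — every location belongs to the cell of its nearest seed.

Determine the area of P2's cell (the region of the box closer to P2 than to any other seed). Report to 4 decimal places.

1. box [0,100]×[0,88]: [(0, 0) (100, 0) (100, 88) (0, 88)]
2. ⊥bis P2·P0 via (43.305,36.685): [(0, 0) (47.8792, 0) (36.9066, 88) (0, 88)]  |A|=3730.5759
3. ⊥bis P2·P1 via (17.14,36.1): [(0, 57.0911) (0, 0) (46.617, 0)]  |A|=1330.7074
4. ⊥bis P2·P3 via (10.765,37.82): [(14.2675, 39.6179) (0, 32.2941) (0, 0) (46.617, 0)]  |A|=1153.8121
5. ⊥bis P2·P4 via (31.67,53.48): [(14.2675, 39.6179) (0, 32.2941) (0, 0) (46.617, 0)]  |A|=1153.8121
6. canonical 4-gon: [(14.2675, 39.6179) (0, 32.2941) (0, 0) (46.617, 0)]
7. shoelace: 1153.8121

Area of P2's cell: 1153.8121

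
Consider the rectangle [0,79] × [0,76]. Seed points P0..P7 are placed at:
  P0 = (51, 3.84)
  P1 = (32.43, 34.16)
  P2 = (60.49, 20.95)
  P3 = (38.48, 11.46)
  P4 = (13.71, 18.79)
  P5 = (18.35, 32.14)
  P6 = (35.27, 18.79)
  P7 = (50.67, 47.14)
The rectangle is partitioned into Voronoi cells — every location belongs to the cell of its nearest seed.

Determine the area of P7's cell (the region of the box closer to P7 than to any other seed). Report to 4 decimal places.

1. box [0,79]×[0,76]: [(0, 0) (79, 0) (79, 76) (0, 76)]
2. ⊥bis P7·P0 via (50.835,25.49): [(0, 25.1026) (79, 25.7047) (79, 76) (0, 76)]  |A|=3997.1146
3. ⊥bis P7·P1 via (41.55,40.65): [(52.3301, 25.5014) (79, 25.7047) (79, 76) (16.3941, 76)]  |A|=2251.4406
4. ⊥bis P7·P2 via (55.58,34.045): [(48.2153, 31.2836) (79, 42.8264) (79, 76) (16.3941, 76)]  |A|=1910.3736
5. ⊥bis P7·P3 via (44.575,29.3): [(48.2153, 31.2836) (79, 42.8264) (79, 76) (16.3941, 76)]  |A|=1910.3736
6. ⊥bis P7·P4 via (32.19,32.965): [(48.2153, 31.2836) (79, 42.8264) (79, 76) (16.3941, 76)]  |A|=1910.3736
7. ⊥bis P7·P5 via (34.51,39.64): [(19.9617, 70.9867) (48.2153, 31.2836) (79, 42.8264) (79, 76) (17.635, 76)]  |A|=1907.2632
8. ⊥bis P7·P6 via (42.97,32.965): [(19.9617, 70.9867) (48.2153, 31.2836) (79, 42.8264) (79, 76) (17.635, 76)]  |A|=1907.2632
9. canonical 5-gon: [(19.9617, 70.9867) (48.2153, 31.2836) (79, 42.8264) (79, 76) (17.635, 76)]
10. shoelace: 1907.2632

Area of P7's cell: 1907.2632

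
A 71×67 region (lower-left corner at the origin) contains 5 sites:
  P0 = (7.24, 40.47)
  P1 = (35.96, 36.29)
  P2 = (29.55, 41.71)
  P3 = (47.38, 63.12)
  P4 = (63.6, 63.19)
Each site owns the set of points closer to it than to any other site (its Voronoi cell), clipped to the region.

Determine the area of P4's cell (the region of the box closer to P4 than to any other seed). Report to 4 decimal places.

1. box [0,71]×[0,67]: [(0, 0) (71, 0) (71, 67) (0, 67)]
2. ⊥bis P4·P0 via (35.42,51.83): [(56.3139, 0) (71, 0) (71, 67) (29.3046, 67)]  |A|=1888.7809
3. ⊥bis P4·P1 via (49.78,49.74): [(71, 27.9363) (71, 67) (32.9821, 67)]  |A|=742.5608
4. ⊥bis P4·P2 via (46.575,52.45): [(45.5293, 54.1076) (71, 27.9363) (71, 67) (37.3963, 67)]  |A|=714.1059
5. ⊥bis P4·P3 via (55.49,63.155): [(55.5736, 43.787) (71, 27.9363) (71, 67) (55.4734, 67)]  |A|=481.5159
6. canonical 4-gon: [(55.5736, 43.787) (71, 27.9363) (71, 67) (55.4734, 67)]
7. shoelace: 481.5159

Area of P4's cell: 481.5159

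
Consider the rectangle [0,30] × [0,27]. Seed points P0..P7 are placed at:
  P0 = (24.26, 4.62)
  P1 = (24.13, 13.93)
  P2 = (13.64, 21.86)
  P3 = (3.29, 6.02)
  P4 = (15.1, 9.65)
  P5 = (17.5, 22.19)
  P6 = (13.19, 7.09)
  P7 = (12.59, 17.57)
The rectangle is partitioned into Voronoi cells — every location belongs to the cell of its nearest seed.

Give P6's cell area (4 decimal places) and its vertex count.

1. box [0,30]×[0,27]: [(0, 0) (30, 0) (30, 27) (0, 27)]
2. ⊥bis P6·P0 via (18.725,5.855): [(0, 0) (17.4186, 0) (23.443, 27) (0, 27)]  |A|=551.6315
3. ⊥bis P6·P1 via (18.66,10.51): [(0, 0) (17.4186, 0) (19.4734, 9.2091) (8.35, 27) (0, 27)]  |A|=417.3721
4. ⊥bis P6·P2 via (13.415,14.475): [(0, 14.8837) (0, 0) (17.4186, 0) (19.4734, 9.2091) (16.2347, 14.3891)]  |A|=266.3697
5. ⊥bis P6·P3 via (8.24,6.555): [(7.3641, 14.6594) (8.9485, 0) (17.4186, 0) (19.4734, 9.2091) (16.2347, 14.3891)]  |A|=145.9779
6. ⊥bis P6·P4 via (14.145,8.37): [(7.5087, 13.3213) (8.9485, 0) (17.4186, 0) (18.5524, 5.0816)]  |A|=89.148
7. ⊥bis P6·P5 via (15.345,14.64): [(7.5087, 13.3213) (8.9485, 0) (17.4186, 0) (18.5524, 5.0816)]  |A|=89.148
8. ⊥bis P6·P7 via (12.89,12.33): [(9.1262, 12.1145) (7.6483, 12.0299) (8.9485, 0) (17.4186, 0) (18.5524, 5.0816)]  |A|=88.1878
9. canonical 5-gon: [(9.1262, 12.1145) (7.6483, 12.0299) (8.9485, 0) (17.4186, 0) (18.5524, 5.0816)]
10. shoelace: 88.1878

Area of P6's cell: 88.1878 (5 vertices)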